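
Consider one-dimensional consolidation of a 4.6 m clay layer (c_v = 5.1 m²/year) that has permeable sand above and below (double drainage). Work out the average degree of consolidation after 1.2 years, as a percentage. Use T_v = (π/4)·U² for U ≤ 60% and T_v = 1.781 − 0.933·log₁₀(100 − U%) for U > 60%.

Drainage path length: H_d = H/2 = 2.3 m (double drainage).
T_v = c_v·t/H_d² = 5.1×1.2/2.3² = 1.1569.
T_v = 1.1569 corresponds to the U > 60% branch:
U = 1 − 10^((1.781 − T_v)/0.933)/100 = 0.9533

U ≈ 95.3 %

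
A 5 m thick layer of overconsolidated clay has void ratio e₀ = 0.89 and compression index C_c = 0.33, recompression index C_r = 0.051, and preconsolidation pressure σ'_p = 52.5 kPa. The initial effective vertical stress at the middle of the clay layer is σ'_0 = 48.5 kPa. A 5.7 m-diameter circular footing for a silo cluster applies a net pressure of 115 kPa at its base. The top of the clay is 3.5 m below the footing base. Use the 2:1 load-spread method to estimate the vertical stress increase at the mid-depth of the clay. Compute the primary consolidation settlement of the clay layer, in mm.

S_c ≈ 144 mm

Mid-depth of clay below the footing base: z = 3.5 + 5/2 = 6 m.
Stress increase at mid-clay by the 2:1 spreading method:
Δσ ≈ qD²/(D+z)² = 115×5.7²/(5.7+6)² = 27.295 kPa
Final effective stress: σ'_f = 48.5 + 27.295 = 75.795 kPa.
σ'_f = 75.795 > σ'_p = 52.5 kPa, so the stress path crosses the preconsolidation pressure — recompression up to σ'_p, then virgin compression beyond:
S_c = H/(1+e₀)·[C_r·log₁₀(σ'_p/σ'_0) + C_c·log₁₀(σ'_f/σ'_p)]
    = 5/1.89 × [0.051×log₁₀(52.5/48.5) + 0.33×log₁₀(75.795/52.5)]
    = 2.6455 × [0.0017553 + 0.052629] = 0.1439 m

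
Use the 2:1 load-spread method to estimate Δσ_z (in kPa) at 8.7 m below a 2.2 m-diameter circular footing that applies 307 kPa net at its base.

Δσ_z ≈ 12.5 kPa

By the 2:1 method the load spreads at 1 horizontal : 2 vertical, so at depth z the loaded area has grown by z in each plan dimension:
Δσ ≈ qD²/(D+z)² = 307×2.2²/(2.2+8.7)² = 12.506 kPa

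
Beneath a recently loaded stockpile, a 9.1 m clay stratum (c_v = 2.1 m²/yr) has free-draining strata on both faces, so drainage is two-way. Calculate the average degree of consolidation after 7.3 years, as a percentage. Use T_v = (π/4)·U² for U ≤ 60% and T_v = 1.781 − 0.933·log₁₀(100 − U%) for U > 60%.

U ≈ 87 %

Drainage path length: H_d = H/2 = 4.55 m (double drainage).
T_v = c_v·t/H_d² = 2.1×7.3/4.55² = 0.74049.
T_v = 0.74049 corresponds to the U > 60% branch:
U = 1 − 10^((1.781 − T_v)/0.933)/100 = 0.8696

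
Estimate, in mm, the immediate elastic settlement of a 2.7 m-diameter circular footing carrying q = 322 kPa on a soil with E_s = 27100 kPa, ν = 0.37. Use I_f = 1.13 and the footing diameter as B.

Immediate (elastic) settlement: S_e = q·B·(1−ν²)/E_s · I_f.
S_e = 322 × 2.7 × (1 − 0.37²) / 27100 × 1.13
    = 322 × 2.7 × 0.8631 / 27100 × 1.13
    = 0.03129 m = 31.29 mm

S_e ≈ 31.3 mm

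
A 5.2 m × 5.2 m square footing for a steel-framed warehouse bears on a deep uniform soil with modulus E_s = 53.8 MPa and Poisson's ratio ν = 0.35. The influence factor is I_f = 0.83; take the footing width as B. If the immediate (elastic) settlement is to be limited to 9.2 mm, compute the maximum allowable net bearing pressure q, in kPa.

q ≈ 131 kPa

E_s = 53.8 MPa = 53800 kPa.
S_e = q·B·(1−ν²)/E_s · I_f  ⇒  q = S_e·E_s / (B·(1−ν²)·I_f).
q = 0.0092 × 53800 / (5.2 × 0.8775 × 0.83) = 130.7 kPa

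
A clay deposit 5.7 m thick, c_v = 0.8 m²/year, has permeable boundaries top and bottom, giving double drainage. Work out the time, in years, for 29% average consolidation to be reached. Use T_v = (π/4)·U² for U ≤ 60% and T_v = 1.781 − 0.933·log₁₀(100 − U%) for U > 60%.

Drainage path length: H_d = H/2 = 2.85 m (double drainage).
U ≤ 60%: T_v = (π/4)·U² = (π/4)×0.29² = 0.066052.
t = T_v·H_d²/c_v = 0.066052×2.85²/0.8 = 0.6706 years.

t ≈ 0.671 years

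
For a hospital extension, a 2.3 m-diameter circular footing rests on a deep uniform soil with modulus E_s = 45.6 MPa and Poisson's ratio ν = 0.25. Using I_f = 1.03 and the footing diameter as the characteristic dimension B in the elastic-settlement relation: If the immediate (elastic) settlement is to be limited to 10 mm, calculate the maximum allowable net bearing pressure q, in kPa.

E_s = 45.6 MPa = 45600 kPa.
S_e = q·B·(1−ν²)/E_s · I_f  ⇒  q = S_e·E_s / (B·(1−ν²)·I_f).
q = 0.01 × 45600 / (2.3 × 0.9375 × 1.03) = 205.3 kPa

q ≈ 205 kPa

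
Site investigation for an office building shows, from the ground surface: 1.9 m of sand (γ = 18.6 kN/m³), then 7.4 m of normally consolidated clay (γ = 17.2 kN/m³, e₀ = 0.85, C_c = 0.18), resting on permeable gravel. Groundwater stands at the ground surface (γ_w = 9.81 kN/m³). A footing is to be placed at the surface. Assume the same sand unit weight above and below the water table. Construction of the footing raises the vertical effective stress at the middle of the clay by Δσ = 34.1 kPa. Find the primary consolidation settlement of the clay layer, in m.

S_c ≈ 0.179 m

Mid-depth of clay below the ground surface: z = 1.9 + 7.4/2 = 5.6 m.
Total vertical stress at mid-clay: σ_v = 18.6×1.9 + 17.2×3.7 = 98.98 kPa.
Pore pressure: u = 9.81×(5.6 − 0) = 54.936 kPa.
Initial effective stress: σ'_0 = σ_v − u = 98.98 − 54.936 = 44.044 kPa.
Final effective stress: σ'_f = σ'_0 + Δσ = 44.044 + 34.1 = 78.144 kPa.
Normally consolidated clay, so the full stress increment lies on the virgin compression line:
S_c = C_c·H/(1+e₀)·log₁₀(σ'_f/σ'_0) = 0.18×7.4/(1+0.85)×log₁₀(78.144/44.044)
    = 0.72 × 0.24901 = 0.1793 m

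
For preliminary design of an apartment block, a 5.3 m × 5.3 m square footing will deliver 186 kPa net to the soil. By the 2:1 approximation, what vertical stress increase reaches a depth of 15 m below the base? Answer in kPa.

By the 2:1 method the load spreads at 1 horizontal : 2 vertical, so at depth z the loaded area has grown by z in each plan dimension:
Δσ = qBL/((B+z)(L+z)) = 186×5.3×5.3/((5.3+15)(5.3+15)) = 12.679 kPa

Δσ_z ≈ 12.7 kPa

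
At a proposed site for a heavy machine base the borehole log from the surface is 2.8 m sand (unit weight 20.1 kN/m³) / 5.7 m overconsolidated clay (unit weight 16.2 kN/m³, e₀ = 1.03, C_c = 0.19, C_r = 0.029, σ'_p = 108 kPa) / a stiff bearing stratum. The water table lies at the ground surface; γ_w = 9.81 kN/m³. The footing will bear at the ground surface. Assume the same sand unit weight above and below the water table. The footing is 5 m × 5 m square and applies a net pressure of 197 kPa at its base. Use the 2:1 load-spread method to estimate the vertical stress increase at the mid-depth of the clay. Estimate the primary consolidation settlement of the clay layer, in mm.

Mid-depth of clay below the ground surface: z = 2.8 + 5.7/2 = 5.65 m.
Total vertical stress at mid-clay: σ_v = 20.1×2.8 + 16.2×2.85 = 102.45 kPa.
Pore pressure: u = 9.81×(5.65 − 0) = 55.427 kPa.
Initial effective stress: σ'_0 = σ_v − u = 102.45 − 55.427 = 47.023 kPa.
Stress increase at mid-clay by the 2:1 spreading method:
Δσ = qBL/((B+z)(L+z)) = 197×5×5/((5+5.65)(5+5.65)) = 43.422 kPa
Final effective stress: σ'_f = 47.023 + 43.422 = 90.445 kPa.
σ'_f = 90.445 ≤ σ'_p = 108 kPa, so the clay remains overconsolidated and only the recompression index applies:
S_c = C_r·H/(1+e₀)·log₁₀(σ'_f/σ'_0) = 0.029×5.7/2.03×log₁₀(90.445/47.023)
    = 0.081429 × 0.28407 = 0.02313 m

S_c ≈ 23.1 mm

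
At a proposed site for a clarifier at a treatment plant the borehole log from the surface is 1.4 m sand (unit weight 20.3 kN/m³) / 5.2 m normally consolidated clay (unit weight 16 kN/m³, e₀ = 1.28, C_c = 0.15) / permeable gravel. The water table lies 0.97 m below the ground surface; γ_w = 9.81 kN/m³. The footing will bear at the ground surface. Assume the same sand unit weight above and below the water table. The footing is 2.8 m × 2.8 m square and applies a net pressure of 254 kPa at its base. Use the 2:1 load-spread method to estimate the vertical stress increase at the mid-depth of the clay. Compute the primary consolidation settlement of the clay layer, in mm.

S_c ≈ 108 mm

Mid-depth of clay below the ground surface: z = 1.4 + 5.2/2 = 4 m.
Total vertical stress at mid-clay: σ_v = 20.3×1.4 + 16×2.6 = 70.02 kPa.
Pore pressure: u = 9.81×(4 − 0.97) = 29.724 kPa.
Initial effective stress: σ'_0 = σ_v − u = 70.02 − 29.724 = 40.296 kPa.
Stress increase at mid-clay by the 2:1 spreading method:
Δσ = qBL/((B+z)(L+z)) = 254×2.8×2.8/((2.8+4)(2.8+4)) = 43.066 kPa
Final effective stress: σ'_f = σ'_0 + Δσ = 40.296 + 43.066 = 83.362 kPa.
Normally consolidated clay, so the full stress increment lies on the virgin compression line:
S_c = C_c·H/(1+e₀)·log₁₀(σ'_f/σ'_0) = 0.15×5.2/(1+1.28)×log₁₀(83.362/40.296)
    = 0.34211 × 0.31571 = 0.108 m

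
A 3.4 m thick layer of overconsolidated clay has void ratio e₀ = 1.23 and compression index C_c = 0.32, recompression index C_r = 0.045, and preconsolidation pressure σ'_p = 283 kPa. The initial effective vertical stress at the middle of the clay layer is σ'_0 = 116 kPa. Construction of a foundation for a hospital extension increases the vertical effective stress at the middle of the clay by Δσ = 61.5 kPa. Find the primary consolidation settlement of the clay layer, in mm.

Final effective stress: σ'_f = 116 + 61.5 = 177.5 kPa.
σ'_f = 177.5 ≤ σ'_p = 283 kPa, so the clay remains overconsolidated and only the recompression index applies:
S_c = C_r·H/(1+e₀)·log₁₀(σ'_f/σ'_0) = 0.045×3.4/2.23×log₁₀(177.5/116)
    = 0.068611 × 0.18474 = 0.01268 m

S_c ≈ 12.7 mm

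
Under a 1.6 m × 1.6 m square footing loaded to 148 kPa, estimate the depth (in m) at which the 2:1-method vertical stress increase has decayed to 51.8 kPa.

2:1 spreading — at depth z the loaded area has grown by z in each plan dimension:
qB²/(B+z)² = Δσ_z ⇒ z = B(√(q/Δσ_z) − 1) = 1.6×(√(148/51.8) − 1) = 1.104 m

z ≈ 1.1 m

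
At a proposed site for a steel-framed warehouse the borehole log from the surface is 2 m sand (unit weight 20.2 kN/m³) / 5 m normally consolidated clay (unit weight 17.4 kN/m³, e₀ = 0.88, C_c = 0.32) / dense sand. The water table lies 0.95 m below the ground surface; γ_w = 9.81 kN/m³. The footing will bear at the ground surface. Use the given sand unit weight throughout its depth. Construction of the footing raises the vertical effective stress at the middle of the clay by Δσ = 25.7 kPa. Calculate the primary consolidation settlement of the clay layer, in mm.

Mid-depth of clay below the ground surface: z = 2 + 5/2 = 4.5 m.
Total vertical stress at mid-clay: σ_v = 20.2×2 + 17.4×2.5 = 83.9 kPa.
Pore pressure: u = 9.81×(4.5 − 0.95) = 34.825 kPa.
Initial effective stress: σ'_0 = σ_v − u = 83.9 − 34.825 = 49.075 kPa.
Final effective stress: σ'_f = σ'_0 + Δσ = 49.075 + 25.7 = 74.775 kPa.
Normally consolidated clay, so the full stress increment lies on the virgin compression line:
S_c = C_c·H/(1+e₀)·log₁₀(σ'_f/σ'_0) = 0.32×5/(1+0.88)×log₁₀(74.775/49.075)
    = 0.85106 × 0.1829 = 0.1557 m

S_c ≈ 156 mm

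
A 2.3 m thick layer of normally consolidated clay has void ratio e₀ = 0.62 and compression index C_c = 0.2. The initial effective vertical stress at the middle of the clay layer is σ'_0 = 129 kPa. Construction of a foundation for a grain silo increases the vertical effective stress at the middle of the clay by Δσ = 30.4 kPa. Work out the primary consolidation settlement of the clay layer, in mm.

S_c ≈ 26.1 mm

Final effective stress: σ'_f = σ'_0 + Δσ = 129 + 30.4 = 159.4 kPa.
Normally consolidated clay, so the full stress increment lies on the virgin compression line:
S_c = C_c·H/(1+e₀)·log₁₀(σ'_f/σ'_0) = 0.2×2.3/(1+0.62)×log₁₀(159.4/129)
    = 0.28395 × 0.091899 = 0.02609 m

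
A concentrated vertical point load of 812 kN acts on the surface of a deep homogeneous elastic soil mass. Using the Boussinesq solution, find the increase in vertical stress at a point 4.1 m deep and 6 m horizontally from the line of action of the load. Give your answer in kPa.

Δσ_z ≈ 1.32 kPa

Boussinesq vertical stress below a point load on an elastic half-space:
Δσ_z = 3P/(2πz²) · [1 + (r/z)²]^(−5/2)
r/z = 6/4.1 = 1.4634; [1+(r/z)²]^(−5/2) = 0.057165.
Δσ_z = 3×812/(2π×4.1²) × 0.057165 = 23.064 × 0.057165 = 1.318 kPa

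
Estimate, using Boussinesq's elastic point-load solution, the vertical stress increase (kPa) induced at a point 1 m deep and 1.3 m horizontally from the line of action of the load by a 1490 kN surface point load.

Δσ_z ≈ 59.9 kPa

Boussinesq vertical stress below a point load on an elastic half-space:
Δσ_z = 3P/(2πz²) · [1 + (r/z)²]^(−5/2)
r/z = 1.3/1 = 1.3; [1+(r/z)²]^(−5/2) = 0.08426.
Δσ_z = 3×1490/(2π×1²) × 0.08426 = 711.42 × 0.08426 = 59.94 kPa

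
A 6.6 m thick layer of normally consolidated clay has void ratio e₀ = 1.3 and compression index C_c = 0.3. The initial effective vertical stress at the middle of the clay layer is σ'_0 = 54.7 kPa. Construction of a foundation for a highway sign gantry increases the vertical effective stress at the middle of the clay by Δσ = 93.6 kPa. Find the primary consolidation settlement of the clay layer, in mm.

Final effective stress: σ'_f = σ'_0 + Δσ = 54.7 + 93.6 = 148.3 kPa.
Normally consolidated clay, so the full stress increment lies on the virgin compression line:
S_c = C_c·H/(1+e₀)·log₁₀(σ'_f/σ'_0) = 0.3×6.6/(1+1.3)×log₁₀(148.3/54.7)
    = 0.86087 × 0.43315 = 0.3729 m

S_c ≈ 373 mm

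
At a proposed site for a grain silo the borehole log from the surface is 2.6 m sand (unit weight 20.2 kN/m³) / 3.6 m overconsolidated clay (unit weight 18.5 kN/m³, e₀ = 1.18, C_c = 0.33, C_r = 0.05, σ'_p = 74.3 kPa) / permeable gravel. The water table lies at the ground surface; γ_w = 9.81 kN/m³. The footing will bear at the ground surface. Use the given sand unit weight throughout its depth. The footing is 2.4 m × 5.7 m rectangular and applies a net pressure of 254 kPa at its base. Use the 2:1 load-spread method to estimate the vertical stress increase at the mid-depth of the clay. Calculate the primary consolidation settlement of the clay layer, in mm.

S_c ≈ 73.7 mm

Mid-depth of clay below the ground surface: z = 2.6 + 3.6/2 = 4.4 m.
Total vertical stress at mid-clay: σ_v = 20.2×2.6 + 18.5×1.8 = 85.82 kPa.
Pore pressure: u = 9.81×(4.4 − 0) = 43.164 kPa.
Initial effective stress: σ'_0 = σ_v − u = 85.82 − 43.164 = 42.656 kPa.
Stress increase at mid-clay by the 2:1 spreading method:
Δσ = qBL/((B+z)(L+z)) = 254×2.4×5.7/((2.4+4.4)(5.7+4.4)) = 50.593 kPa
Final effective stress: σ'_f = 42.656 + 50.593 = 93.249 kPa.
σ'_f = 93.249 > σ'_p = 74.3 kPa, so the stress path crosses the preconsolidation pressure — recompression up to σ'_p, then virgin compression beyond:
S_c = H/(1+e₀)·[C_r·log₁₀(σ'_p/σ'_0) + C_c·log₁₀(σ'_f/σ'_p)]
    = 3.6/2.18 × [0.05×log₁₀(74.3/42.656) + 0.33×log₁₀(93.249/74.3)]
    = 1.6514 × [0.01205 + 0.032556] = 0.07366 m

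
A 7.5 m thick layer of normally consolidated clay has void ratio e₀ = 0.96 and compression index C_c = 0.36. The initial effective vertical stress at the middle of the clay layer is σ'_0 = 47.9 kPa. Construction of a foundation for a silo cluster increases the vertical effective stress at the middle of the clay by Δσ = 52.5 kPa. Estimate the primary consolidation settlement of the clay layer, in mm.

Final effective stress: σ'_f = σ'_0 + Δσ = 47.9 + 52.5 = 100.4 kPa.
Normally consolidated clay, so the full stress increment lies on the virgin compression line:
S_c = C_c·H/(1+e₀)·log₁₀(σ'_f/σ'_0) = 0.36×7.5/(1+0.96)×log₁₀(100.4/47.9)
    = 1.3776 × 0.3214 = 0.4428 m

S_c ≈ 443 mm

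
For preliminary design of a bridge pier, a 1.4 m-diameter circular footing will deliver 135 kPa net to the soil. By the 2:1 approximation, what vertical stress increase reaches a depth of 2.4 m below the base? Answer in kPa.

Δσ_z ≈ 18.3 kPa

By the 2:1 method the load spreads at 1 horizontal : 2 vertical, so at depth z the loaded area has grown by z in each plan dimension:
Δσ ≈ qD²/(D+z)² = 135×1.4²/(1.4+2.4)² = 18.324 kPa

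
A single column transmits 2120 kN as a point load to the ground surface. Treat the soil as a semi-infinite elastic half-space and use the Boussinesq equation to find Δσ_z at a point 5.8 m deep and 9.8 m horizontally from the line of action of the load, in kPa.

Δσ_z ≈ 1.03 kPa

Boussinesq vertical stress below a point load on an elastic half-space:
Δσ_z = 3P/(2πz²) · [1 + (r/z)²]^(−5/2)
r/z = 9.8/5.8 = 1.6897; [1+(r/z)²]^(−5/2) = 0.034273.
Δσ_z = 3×2120/(2π×5.8²) × 0.034273 = 30.09 × 0.034273 = 1.031 kPa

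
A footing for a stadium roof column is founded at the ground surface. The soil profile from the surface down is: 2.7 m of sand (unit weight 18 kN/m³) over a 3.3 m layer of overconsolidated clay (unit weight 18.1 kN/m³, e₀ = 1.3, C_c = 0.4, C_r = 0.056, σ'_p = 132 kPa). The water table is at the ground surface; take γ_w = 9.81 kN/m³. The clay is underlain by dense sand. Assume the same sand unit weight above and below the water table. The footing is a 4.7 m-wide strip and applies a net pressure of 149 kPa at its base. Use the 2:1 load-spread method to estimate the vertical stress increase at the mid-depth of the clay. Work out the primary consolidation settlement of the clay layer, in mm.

S_c ≈ 40.2 mm

Mid-depth of clay below the ground surface: z = 2.7 + 3.3/2 = 4.35 m.
Total vertical stress at mid-clay: σ_v = 18×2.7 + 18.1×1.65 = 78.465 kPa.
Pore pressure: u = 9.81×(4.35 − 0) = 42.673 kPa.
Initial effective stress: σ'_0 = σ_v − u = 78.465 − 42.673 = 35.792 kPa.
Stress increase at mid-clay by the 2:1 spreading method:
Δσ = qB/(B+z) = 149×4.7/(4.7+4.35) = 77.381 kPa
Final effective stress: σ'_f = 35.792 + 77.381 = 113.17 kPa.
σ'_f = 113.17 ≤ σ'_p = 132 kPa, so the clay remains overconsolidated and only the recompression index applies:
S_c = C_r·H/(1+e₀)·log₁₀(σ'_f/σ'_0) = 0.056×3.3/2.3×log₁₀(113.17/35.792)
    = 0.080349 × 0.49995 = 0.04017 m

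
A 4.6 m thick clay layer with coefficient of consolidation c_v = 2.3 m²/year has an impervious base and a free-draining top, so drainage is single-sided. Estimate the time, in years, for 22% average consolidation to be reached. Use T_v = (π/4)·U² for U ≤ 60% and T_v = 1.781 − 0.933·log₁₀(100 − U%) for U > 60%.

t ≈ 0.35 years

Drainage path length: H_d = H = 4.6 m (single drainage).
U ≤ 60%: T_v = (π/4)·U² = (π/4)×0.22² = 0.038013.
t = T_v·H_d²/c_v = 0.038013×4.6²/2.3 = 0.3497 years.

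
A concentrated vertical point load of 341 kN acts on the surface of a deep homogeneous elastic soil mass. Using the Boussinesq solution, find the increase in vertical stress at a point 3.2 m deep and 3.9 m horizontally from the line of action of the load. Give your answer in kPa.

Δσ_z ≈ 1.63 kPa

Boussinesq vertical stress below a point load on an elastic half-space:
Δσ_z = 3P/(2πz²) · [1 + (r/z)²]^(−5/2)
r/z = 3.9/3.2 = 1.2188; [1+(r/z)²]^(−5/2) = 0.10269.
Δσ_z = 3×341/(2π×3.2²) × 0.10269 = 15.9 × 0.10269 = 1.633 kPa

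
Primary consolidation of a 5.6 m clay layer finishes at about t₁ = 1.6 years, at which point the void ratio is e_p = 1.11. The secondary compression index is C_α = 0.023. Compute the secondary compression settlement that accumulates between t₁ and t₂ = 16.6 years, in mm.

Secondary compression: S_s = C_α·H/(1+e_p)·log₁₀(t₂/t₁)
S_s = 0.023×5.6/(1+1.11)×log₁₀(16.6/1.6)
    = 0.06104 × 1.016 = 0.06202 m

S_s ≈ 62 mm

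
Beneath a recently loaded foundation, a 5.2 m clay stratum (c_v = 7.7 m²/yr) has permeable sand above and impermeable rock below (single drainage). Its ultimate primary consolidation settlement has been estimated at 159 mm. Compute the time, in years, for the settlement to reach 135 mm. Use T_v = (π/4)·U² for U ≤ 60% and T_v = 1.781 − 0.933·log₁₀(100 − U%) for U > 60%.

Drainage path length: H_d = H = 5.2 m (single drainage).
U = S(t)/S_ult = 135/159 = 0.8491.
U > 60%: T_v = 1.781 − 0.933·log₁₀(100 − 84.906) = 0.68117.
t = T_v·H_d²/c_v = 0.68117×5.2²/7.7 = 2.392 years.

t ≈ 2.39 years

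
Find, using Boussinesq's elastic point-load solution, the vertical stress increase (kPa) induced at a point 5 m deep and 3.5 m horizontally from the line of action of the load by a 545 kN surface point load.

Δσ_z ≈ 3.84 kPa

Boussinesq vertical stress below a point load on an elastic half-space:
Δσ_z = 3P/(2πz²) · [1 + (r/z)²]^(−5/2)
r/z = 3.5/5 = 0.7; [1+(r/z)²]^(−5/2) = 0.36901.
Δσ_z = 3×545/(2π×5²) × 0.36901 = 10.409 × 0.36901 = 3.841 kPa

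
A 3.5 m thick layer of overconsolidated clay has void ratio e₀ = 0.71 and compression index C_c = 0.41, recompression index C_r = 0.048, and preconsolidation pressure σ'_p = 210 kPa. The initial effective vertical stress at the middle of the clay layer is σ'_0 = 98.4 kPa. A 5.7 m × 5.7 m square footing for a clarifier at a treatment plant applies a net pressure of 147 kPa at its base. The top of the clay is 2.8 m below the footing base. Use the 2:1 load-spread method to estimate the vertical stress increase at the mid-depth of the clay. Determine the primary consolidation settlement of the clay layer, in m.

Mid-depth of clay below the footing base: z = 2.8 + 3.5/2 = 4.55 m.
Stress increase at mid-clay by the 2:1 spreading method:
Δσ = qBL/((B+z)(L+z)) = 147×5.7×5.7/((5.7+4.55)(5.7+4.55)) = 45.459 kPa
Final effective stress: σ'_f = 98.4 + 45.459 = 143.86 kPa.
σ'_f = 143.86 ≤ σ'_p = 210 kPa, so the clay remains overconsolidated and only the recompression index applies:
S_c = C_r·H/(1+e₀)·log₁₀(σ'_f/σ'_0) = 0.048×3.5/1.71×log₁₀(143.86/98.4)
    = 0.098246 × 0.16494 = 0.0162 m

S_c ≈ 0.0162 m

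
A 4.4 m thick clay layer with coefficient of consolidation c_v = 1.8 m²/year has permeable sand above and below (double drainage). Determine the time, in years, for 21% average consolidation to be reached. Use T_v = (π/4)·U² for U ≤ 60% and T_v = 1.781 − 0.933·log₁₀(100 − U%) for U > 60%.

t ≈ 0.0931 years

Drainage path length: H_d = H/2 = 2.2 m (double drainage).
U ≤ 60%: T_v = (π/4)·U² = (π/4)×0.21² = 0.034636.
t = T_v·H_d²/c_v = 0.034636×2.2²/1.8 = 0.09313 years.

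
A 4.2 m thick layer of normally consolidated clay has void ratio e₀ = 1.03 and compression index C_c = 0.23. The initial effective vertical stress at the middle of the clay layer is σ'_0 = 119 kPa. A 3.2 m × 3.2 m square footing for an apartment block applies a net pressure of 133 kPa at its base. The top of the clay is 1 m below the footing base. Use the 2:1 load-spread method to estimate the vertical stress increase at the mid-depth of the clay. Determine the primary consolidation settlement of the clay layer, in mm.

Mid-depth of clay below the footing base: z = 1 + 4.2/2 = 3.1 m.
Stress increase at mid-clay by the 2:1 spreading method:
Δσ = qBL/((B+z)(L+z)) = 133×3.2×3.2/((3.2+3.1)(3.2+3.1)) = 34.314 kPa
Final effective stress: σ'_f = σ'_0 + Δσ = 119 + 34.314 = 153.31 kPa.
Normally consolidated clay, so the full stress increment lies on the virgin compression line:
S_c = C_c·H/(1+e₀)·log₁₀(σ'_f/σ'_0) = 0.23×4.2/(1+1.03)×log₁₀(153.31/119)
    = 0.47586 × 0.11002 = 0.05235 m

S_c ≈ 52.4 mm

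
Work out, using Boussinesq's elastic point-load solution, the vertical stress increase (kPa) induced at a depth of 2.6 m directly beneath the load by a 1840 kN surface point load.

Boussinesq vertical stress below a point load on an elastic half-space:
Δσ_z = 3P/(2πz²) · [1 + (r/z)²]^(−5/2)
r/z = 0/2.6 = 0; [1+(r/z)²]^(−5/2) = 1.
Δσ_z = 3×1840/(2π×2.6²) × 1 = 129.96 × 1 = 130 kPa

Δσ_z ≈ 130 kPa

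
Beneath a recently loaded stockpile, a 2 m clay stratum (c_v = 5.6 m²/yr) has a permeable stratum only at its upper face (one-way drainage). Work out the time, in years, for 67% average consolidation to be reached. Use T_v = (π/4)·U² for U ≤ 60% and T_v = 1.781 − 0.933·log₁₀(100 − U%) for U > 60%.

t ≈ 0.26 years

Drainage path length: H_d = H = 2 m (single drainage).
U > 60%: T_v = 1.781 − 0.933·log₁₀(100 − 67) = 0.36423.
t = T_v·H_d²/c_v = 0.36423×2²/5.6 = 0.2602 years.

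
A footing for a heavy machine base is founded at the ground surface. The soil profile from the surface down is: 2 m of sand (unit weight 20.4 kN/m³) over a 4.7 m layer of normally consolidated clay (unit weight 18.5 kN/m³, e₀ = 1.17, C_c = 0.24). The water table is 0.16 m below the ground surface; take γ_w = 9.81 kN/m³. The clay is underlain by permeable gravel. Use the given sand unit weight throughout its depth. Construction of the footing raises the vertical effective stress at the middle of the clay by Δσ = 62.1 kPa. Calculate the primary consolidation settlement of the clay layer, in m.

Mid-depth of clay below the ground surface: z = 2 + 4.7/2 = 4.35 m.
Total vertical stress at mid-clay: σ_v = 20.4×2 + 18.5×2.35 = 84.275 kPa.
Pore pressure: u = 9.81×(4.35 − 0.16) = 41.104 kPa.
Initial effective stress: σ'_0 = σ_v − u = 84.275 − 41.104 = 43.171 kPa.
Final effective stress: σ'_f = σ'_0 + Δσ = 43.171 + 62.1 = 105.27 kPa.
Normally consolidated clay, so the full stress increment lies on the virgin compression line:
S_c = C_c·H/(1+e₀)·log₁₀(σ'_f/σ'_0) = 0.24×4.7/(1+1.17)×log₁₀(105.27/43.171)
    = 0.51982 × 0.38711 = 0.2012 m

S_c ≈ 0.201 m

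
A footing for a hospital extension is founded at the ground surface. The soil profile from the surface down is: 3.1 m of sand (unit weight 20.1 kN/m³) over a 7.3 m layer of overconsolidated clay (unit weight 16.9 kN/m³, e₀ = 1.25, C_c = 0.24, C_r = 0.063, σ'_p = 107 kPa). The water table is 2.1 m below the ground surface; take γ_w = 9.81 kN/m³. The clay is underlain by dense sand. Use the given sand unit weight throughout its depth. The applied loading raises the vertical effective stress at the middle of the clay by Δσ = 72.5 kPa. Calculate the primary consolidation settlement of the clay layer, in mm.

Mid-depth of clay below the ground surface: z = 3.1 + 7.3/2 = 6.75 m.
Total vertical stress at mid-clay: σ_v = 20.1×3.1 + 16.9×3.65 = 124 kPa.
Pore pressure: u = 9.81×(6.75 − 2.1) = 45.617 kPa.
Initial effective stress: σ'_0 = σ_v − u = 124 − 45.617 = 78.383 kPa.
Final effective stress: σ'_f = 78.383 + 72.5 = 150.88 kPa.
σ'_f = 150.88 > σ'_p = 107 kPa, so the stress path crosses the preconsolidation pressure — recompression up to σ'_p, then virgin compression beyond:
S_c = H/(1+e₀)·[C_r·log₁₀(σ'_p/σ'_0) + C_c·log₁₀(σ'_f/σ'_p)]
    = 7.3/2.25 × [0.063×log₁₀(107/78.383) + 0.24×log₁₀(150.88/107)]
    = 3.2444 × [0.0085152 + 0.035819] = 0.1438 m

S_c ≈ 144 mm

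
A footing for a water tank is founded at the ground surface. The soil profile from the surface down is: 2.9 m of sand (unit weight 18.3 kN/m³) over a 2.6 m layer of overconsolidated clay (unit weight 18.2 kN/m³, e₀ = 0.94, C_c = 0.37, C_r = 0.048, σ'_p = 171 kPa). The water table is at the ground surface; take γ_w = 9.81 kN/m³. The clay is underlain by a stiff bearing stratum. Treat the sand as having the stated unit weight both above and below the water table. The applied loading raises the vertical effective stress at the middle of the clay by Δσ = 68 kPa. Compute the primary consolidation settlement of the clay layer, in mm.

S_c ≈ 29.9 mm

Mid-depth of clay below the ground surface: z = 2.9 + 2.6/2 = 4.2 m.
Total vertical stress at mid-clay: σ_v = 18.3×2.9 + 18.2×1.3 = 76.73 kPa.
Pore pressure: u = 9.81×(4.2 − 0) = 41.202 kPa.
Initial effective stress: σ'_0 = σ_v − u = 76.73 − 41.202 = 35.528 kPa.
Final effective stress: σ'_f = 35.528 + 68 = 103.53 kPa.
σ'_f = 103.53 ≤ σ'_p = 171 kPa, so the clay remains overconsolidated and only the recompression index applies:
S_c = C_r·H/(1+e₀)·log₁₀(σ'_f/σ'_0) = 0.048×2.6/1.94×log₁₀(103.53/35.528)
    = 0.06433 × 0.4645 = 0.02988 m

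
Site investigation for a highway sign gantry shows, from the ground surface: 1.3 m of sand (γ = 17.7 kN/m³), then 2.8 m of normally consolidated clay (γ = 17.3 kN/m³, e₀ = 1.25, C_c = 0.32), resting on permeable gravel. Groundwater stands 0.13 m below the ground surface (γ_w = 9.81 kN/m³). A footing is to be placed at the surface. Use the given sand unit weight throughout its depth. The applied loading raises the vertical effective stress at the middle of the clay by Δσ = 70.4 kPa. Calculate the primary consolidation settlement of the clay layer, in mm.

Mid-depth of clay below the ground surface: z = 1.3 + 2.8/2 = 2.7 m.
Total vertical stress at mid-clay: σ_v = 17.7×1.3 + 17.3×1.4 = 47.23 kPa.
Pore pressure: u = 9.81×(2.7 − 0.13) = 25.212 kPa.
Initial effective stress: σ'_0 = σ_v − u = 47.23 − 25.212 = 22.018 kPa.
Final effective stress: σ'_f = σ'_0 + Δσ = 22.018 + 70.4 = 92.418 kPa.
Normally consolidated clay, so the full stress increment lies on the virgin compression line:
S_c = C_c·H/(1+e₀)·log₁₀(σ'_f/σ'_0) = 0.32×2.8/(1+1.25)×log₁₀(92.418/22.018)
    = 0.39822 × 0.62298 = 0.2481 m

S_c ≈ 248 mm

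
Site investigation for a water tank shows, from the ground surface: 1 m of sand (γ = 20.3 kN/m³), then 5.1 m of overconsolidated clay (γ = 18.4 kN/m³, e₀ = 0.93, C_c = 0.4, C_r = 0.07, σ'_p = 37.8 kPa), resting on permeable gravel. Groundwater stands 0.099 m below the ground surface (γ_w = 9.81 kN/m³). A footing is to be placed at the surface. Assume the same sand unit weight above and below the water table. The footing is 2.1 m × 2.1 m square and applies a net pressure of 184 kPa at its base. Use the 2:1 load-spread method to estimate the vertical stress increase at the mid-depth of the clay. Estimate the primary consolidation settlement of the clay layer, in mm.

Mid-depth of clay below the ground surface: z = 1 + 5.1/2 = 3.55 m.
Total vertical stress at mid-clay: σ_v = 20.3×1 + 18.4×2.55 = 67.22 kPa.
Pore pressure: u = 9.81×(3.55 − 0.099) = 33.854 kPa.
Initial effective stress: σ'_0 = σ_v − u = 67.22 − 33.854 = 33.366 kPa.
Stress increase at mid-clay by the 2:1 spreading method:
Δσ = qBL/((B+z)(L+z)) = 184×2.1×2.1/((2.1+3.55)(2.1+3.55)) = 25.419 kPa
Final effective stress: σ'_f = 33.366 + 25.419 = 58.785 kPa.
σ'_f = 58.785 > σ'_p = 37.8 kPa, so the stress path crosses the preconsolidation pressure — recompression up to σ'_p, then virgin compression beyond:
S_c = H/(1+e₀)·[C_r·log₁₀(σ'_p/σ'_0) + C_c·log₁₀(σ'_f/σ'_p)]
    = 5.1/1.93 × [0.07×log₁₀(37.8/33.366) + 0.4×log₁₀(58.785/37.8)]
    = 2.6425 × [0.0037931 + 0.07671] = 0.2127 m

S_c ≈ 213 mm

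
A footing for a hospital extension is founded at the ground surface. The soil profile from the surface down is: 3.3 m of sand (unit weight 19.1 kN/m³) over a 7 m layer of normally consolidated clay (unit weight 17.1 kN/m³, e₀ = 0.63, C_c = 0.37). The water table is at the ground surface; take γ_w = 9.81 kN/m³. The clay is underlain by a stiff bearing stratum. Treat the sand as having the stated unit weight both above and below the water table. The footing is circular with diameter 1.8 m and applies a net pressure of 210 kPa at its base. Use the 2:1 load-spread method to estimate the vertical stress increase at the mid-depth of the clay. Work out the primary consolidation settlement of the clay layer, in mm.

S_c ≈ 105 mm

Mid-depth of clay below the ground surface: z = 3.3 + 7/2 = 6.8 m.
Total vertical stress at mid-clay: σ_v = 19.1×3.3 + 17.1×3.5 = 122.88 kPa.
Pore pressure: u = 9.81×(6.8 − 0) = 66.708 kPa.
Initial effective stress: σ'_0 = σ_v − u = 122.88 − 66.708 = 56.172 kPa.
Stress increase at mid-clay by the 2:1 spreading method:
Δσ ≈ qD²/(D+z)² = 210×1.8²/(1.8+6.8)² = 9.1996 kPa
Final effective stress: σ'_f = σ'_0 + Δσ = 56.172 + 9.1996 = 65.372 kPa.
Normally consolidated clay, so the full stress increment lies on the virgin compression line:
S_c = C_c·H/(1+e₀)·log₁₀(σ'_f/σ'_0) = 0.37×7/(1+0.63)×log₁₀(65.372/56.172)
    = 1.589 × 0.065872 = 0.1047 m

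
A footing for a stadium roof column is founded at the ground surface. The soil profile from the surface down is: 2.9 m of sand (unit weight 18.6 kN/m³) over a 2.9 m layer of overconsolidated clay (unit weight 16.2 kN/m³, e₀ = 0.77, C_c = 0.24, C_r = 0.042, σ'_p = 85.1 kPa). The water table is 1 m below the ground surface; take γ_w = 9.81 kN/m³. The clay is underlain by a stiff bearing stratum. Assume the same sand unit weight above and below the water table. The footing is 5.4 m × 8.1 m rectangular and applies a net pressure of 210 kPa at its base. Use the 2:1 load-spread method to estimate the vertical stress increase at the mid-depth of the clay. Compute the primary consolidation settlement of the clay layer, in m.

S_c ≈ 0.0784 m

Mid-depth of clay below the ground surface: z = 2.9 + 2.9/2 = 4.35 m.
Total vertical stress at mid-clay: σ_v = 18.6×2.9 + 16.2×1.45 = 77.43 kPa.
Pore pressure: u = 9.81×(4.35 − 1) = 32.864 kPa.
Initial effective stress: σ'_0 = σ_v − u = 77.43 − 32.864 = 44.566 kPa.
Stress increase at mid-clay by the 2:1 spreading method:
Δσ = qBL/((B+z)(L+z)) = 210×5.4×8.1/((5.4+4.35)(8.1+4.35)) = 75.67 kPa
Final effective stress: σ'_f = 44.566 + 75.67 = 120.24 kPa.
σ'_f = 120.24 > σ'_p = 85.1 kPa, so the stress path crosses the preconsolidation pressure — recompression up to σ'_p, then virgin compression beyond:
S_c = H/(1+e₀)·[C_r·log₁₀(σ'_p/σ'_0) + C_c·log₁₀(σ'_f/σ'_p)]
    = 2.9/1.77 × [0.042×log₁₀(85.1/44.566) + 0.24×log₁₀(120.24/85.1)]
    = 1.6384 × [0.011799 + 0.036029] = 0.07836 m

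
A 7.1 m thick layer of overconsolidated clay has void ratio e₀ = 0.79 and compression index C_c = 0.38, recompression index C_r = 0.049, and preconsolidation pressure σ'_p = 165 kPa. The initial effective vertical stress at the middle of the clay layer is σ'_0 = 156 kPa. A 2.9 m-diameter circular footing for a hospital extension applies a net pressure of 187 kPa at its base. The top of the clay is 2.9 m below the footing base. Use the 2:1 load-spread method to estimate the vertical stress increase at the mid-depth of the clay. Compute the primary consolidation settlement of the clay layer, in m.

S_c ≈ 0.0395 m

Mid-depth of clay below the footing base: z = 2.9 + 7.1/2 = 6.45 m.
Stress increase at mid-clay by the 2:1 spreading method:
Δσ ≈ qD²/(D+z)² = 187×2.9²/(2.9+6.45)² = 17.989 kPa
Final effective stress: σ'_f = 156 + 17.989 = 173.99 kPa.
σ'_f = 173.99 > σ'_p = 165 kPa, so the stress path crosses the preconsolidation pressure — recompression up to σ'_p, then virgin compression beyond:
S_c = H/(1+e₀)·[C_r·log₁₀(σ'_p/σ'_0) + C_c·log₁₀(σ'_f/σ'_p)]
    = 7.1/1.79 × [0.049×log₁₀(165/156) + 0.38×log₁₀(173.99/165)]
    = 3.9665 × [0.0011936 + 0.0087553] = 0.03946 m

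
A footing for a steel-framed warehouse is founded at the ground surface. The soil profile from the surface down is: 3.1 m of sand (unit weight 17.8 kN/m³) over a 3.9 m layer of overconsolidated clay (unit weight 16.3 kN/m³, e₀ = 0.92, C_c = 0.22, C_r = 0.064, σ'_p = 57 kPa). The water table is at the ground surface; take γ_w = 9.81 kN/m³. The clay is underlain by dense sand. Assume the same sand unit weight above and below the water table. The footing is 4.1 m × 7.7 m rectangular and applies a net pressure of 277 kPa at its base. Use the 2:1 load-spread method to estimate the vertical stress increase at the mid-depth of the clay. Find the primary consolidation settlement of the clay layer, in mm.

S_c ≈ 155 mm

Mid-depth of clay below the ground surface: z = 3.1 + 3.9/2 = 5.05 m.
Total vertical stress at mid-clay: σ_v = 17.8×3.1 + 16.3×1.95 = 86.965 kPa.
Pore pressure: u = 9.81×(5.05 − 0) = 49.541 kPa.
Initial effective stress: σ'_0 = σ_v − u = 86.965 − 49.541 = 37.424 kPa.
Stress increase at mid-clay by the 2:1 spreading method:
Δσ = qBL/((B+z)(L+z)) = 277×4.1×7.7/((4.1+5.05)(7.7+5.05)) = 74.959 kPa
Final effective stress: σ'_f = 37.424 + 74.959 = 112.38 kPa.
σ'_f = 112.38 > σ'_p = 57 kPa, so the stress path crosses the preconsolidation pressure — recompression up to σ'_p, then virgin compression beyond:
S_c = H/(1+e₀)·[C_r·log₁₀(σ'_p/σ'_0) + C_c·log₁₀(σ'_f/σ'_p)]
    = 3.9/1.92 × [0.064×log₁₀(57/37.424) + 0.22×log₁₀(112.38/57)]
    = 2.0312 × [0.011694 + 0.064859] = 0.1555 m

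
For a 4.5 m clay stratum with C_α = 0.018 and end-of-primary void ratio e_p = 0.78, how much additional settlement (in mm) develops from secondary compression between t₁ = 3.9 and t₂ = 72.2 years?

S_s ≈ 57.7 mm

Secondary compression: S_s = C_α·H/(1+e_p)·log₁₀(t₂/t₁)
S_s = 0.018×4.5/(1+0.78)×log₁₀(72.2/3.9)
    = 0.04551 × 1.267 = 0.05768 m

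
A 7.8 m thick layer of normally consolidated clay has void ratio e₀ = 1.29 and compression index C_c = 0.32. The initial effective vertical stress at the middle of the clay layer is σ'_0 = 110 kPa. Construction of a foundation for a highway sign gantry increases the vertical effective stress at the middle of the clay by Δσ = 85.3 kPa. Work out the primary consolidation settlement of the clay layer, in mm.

Final effective stress: σ'_f = σ'_0 + Δσ = 110 + 85.3 = 195.3 kPa.
Normally consolidated clay, so the full stress increment lies on the virgin compression line:
S_c = C_c·H/(1+e₀)·log₁₀(σ'_f/σ'_0) = 0.32×7.8/(1+1.29)×log₁₀(195.3/110)
    = 1.09 × 0.24931 = 0.2717 m

S_c ≈ 272 mm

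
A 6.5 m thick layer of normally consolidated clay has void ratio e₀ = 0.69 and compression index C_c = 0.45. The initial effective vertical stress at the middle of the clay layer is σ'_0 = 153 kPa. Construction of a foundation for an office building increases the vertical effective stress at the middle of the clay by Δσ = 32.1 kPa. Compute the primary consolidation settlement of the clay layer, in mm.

S_c ≈ 143 mm

Final effective stress: σ'_f = σ'_0 + Δσ = 153 + 32.1 = 185.1 kPa.
Normally consolidated clay, so the full stress increment lies on the virgin compression line:
S_c = C_c·H/(1+e₀)·log₁₀(σ'_f/σ'_0) = 0.45×6.5/(1+0.69)×log₁₀(185.1/153)
    = 1.7308 × 0.082715 = 0.1432 m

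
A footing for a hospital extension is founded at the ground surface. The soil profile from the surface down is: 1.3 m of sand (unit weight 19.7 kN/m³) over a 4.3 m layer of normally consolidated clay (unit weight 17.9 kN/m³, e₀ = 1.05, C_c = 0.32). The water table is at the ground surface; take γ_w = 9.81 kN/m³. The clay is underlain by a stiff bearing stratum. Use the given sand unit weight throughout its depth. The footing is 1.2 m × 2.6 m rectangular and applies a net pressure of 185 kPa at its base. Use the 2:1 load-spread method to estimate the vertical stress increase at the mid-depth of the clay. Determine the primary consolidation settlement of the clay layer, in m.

Mid-depth of clay below the ground surface: z = 1.3 + 4.3/2 = 3.45 m.
Total vertical stress at mid-clay: σ_v = 19.7×1.3 + 17.9×2.15 = 64.095 kPa.
Pore pressure: u = 9.81×(3.45 − 0) = 33.845 kPa.
Initial effective stress: σ'_0 = σ_v − u = 64.095 − 33.845 = 30.25 kPa.
Stress increase at mid-clay by the 2:1 spreading method:
Δσ = qBL/((B+z)(L+z)) = 185×1.2×2.6/((1.2+3.45)(2.6+3.45)) = 20.517 kPa
Final effective stress: σ'_f = σ'_0 + Δσ = 30.25 + 20.517 = 50.767 kPa.
Normally consolidated clay, so the full stress increment lies on the virgin compression line:
S_c = C_c·H/(1+e₀)·log₁₀(σ'_f/σ'_0) = 0.32×4.3/(1+1.05)×log₁₀(50.767/30.25)
    = 0.67122 × 0.22486 = 0.1509 m

S_c ≈ 0.151 m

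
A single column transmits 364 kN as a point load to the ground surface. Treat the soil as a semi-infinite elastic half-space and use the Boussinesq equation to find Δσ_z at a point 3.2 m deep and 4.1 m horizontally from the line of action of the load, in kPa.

Δσ_z ≈ 1.5 kPa

Boussinesq vertical stress below a point load on an elastic half-space:
Δσ_z = 3P/(2πz²) · [1 + (r/z)²]^(−5/2)
r/z = 4.1/3.2 = 1.2812; [1+(r/z)²]^(−5/2) = 0.088172.
Δσ_z = 3×364/(2π×3.2²) × 0.088172 = 16.972 × 0.088172 = 1.496 kPa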